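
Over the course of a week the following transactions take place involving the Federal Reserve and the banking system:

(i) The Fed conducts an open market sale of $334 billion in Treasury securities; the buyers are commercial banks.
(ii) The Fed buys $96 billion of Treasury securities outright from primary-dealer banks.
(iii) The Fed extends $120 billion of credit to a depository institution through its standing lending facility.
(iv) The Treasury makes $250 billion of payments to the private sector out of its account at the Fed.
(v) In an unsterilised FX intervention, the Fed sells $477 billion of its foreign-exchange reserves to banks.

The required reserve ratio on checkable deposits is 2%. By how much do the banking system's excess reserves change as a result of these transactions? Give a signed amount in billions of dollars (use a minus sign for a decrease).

OMO sale (to banks) $334 billion: reserves −$334B, deposits 0.
OMO purchase (from banks) $96 billion: reserves +$96B, deposits 0.
Discount-window loan $120 billion: reserves +$120B, deposits 0.
Government spending $250 billion: reserves +$250B, deposits +$250B.
FX sale $477 billion: reserves −$477B, deposits 0.
Totals: Δreserves = −$345B, Δdeposits = +$250B.
Δrequired reserves = 2% × +$250B = +$5B.
Δexcess reserves = Δreserves − Δrequired = −$345B − (+$5B) = -$350 billion.

-$350 billion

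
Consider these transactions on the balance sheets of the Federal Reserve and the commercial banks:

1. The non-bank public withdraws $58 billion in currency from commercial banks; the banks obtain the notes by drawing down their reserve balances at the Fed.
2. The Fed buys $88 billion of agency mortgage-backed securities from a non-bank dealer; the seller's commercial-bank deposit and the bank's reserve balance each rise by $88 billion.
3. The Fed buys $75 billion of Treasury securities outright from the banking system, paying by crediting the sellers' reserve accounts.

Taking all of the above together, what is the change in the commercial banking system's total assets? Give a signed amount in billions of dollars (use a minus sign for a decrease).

+$30 billion

Currency withdrawal $58 billion: bank balance sheets shrink → −$58B.
Asset purchase (from non-banks) $88 billion: bank balance sheets expand → +$88B.
OMO purchase (from banks) $75 billion: just an asset swap on bank balance sheets → 0.
Net: −58 + 88 + 0 = +$30 billion.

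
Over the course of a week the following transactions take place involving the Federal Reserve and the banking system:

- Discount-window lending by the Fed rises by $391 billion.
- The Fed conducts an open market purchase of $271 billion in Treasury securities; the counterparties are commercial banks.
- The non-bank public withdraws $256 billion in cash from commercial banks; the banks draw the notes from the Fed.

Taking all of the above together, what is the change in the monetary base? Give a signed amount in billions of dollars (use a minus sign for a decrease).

+$662 billion

Fed balance sheet:
  Assets:      Securities +$271B, Loans to banks +$391B
  Liabilities: Bank reserves +$406B, Currency in circulation +$256B
Commercial banking system:
  Assets:      Reserves at CB +$406B, Securities −$271B
  Liabilities: Checkable deposits −$256B, Borrowings from CB +$391B
Monetary base = currency + reserves: +$256B + (+$406B) = +$662 billion.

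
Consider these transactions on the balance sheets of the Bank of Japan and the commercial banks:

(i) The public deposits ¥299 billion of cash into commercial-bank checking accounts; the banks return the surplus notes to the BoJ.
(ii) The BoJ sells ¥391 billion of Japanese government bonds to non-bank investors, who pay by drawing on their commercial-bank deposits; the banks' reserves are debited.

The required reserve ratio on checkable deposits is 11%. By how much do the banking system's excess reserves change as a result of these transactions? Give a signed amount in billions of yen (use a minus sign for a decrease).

Currency deposit ¥299 billion: reserves +¥299B, deposits +¥299B.
Asset sale (to non-banks) ¥391 billion: reserves −¥391B, deposits −¥391B.
Totals: Δreserves = −¥92B, Δdeposits = −¥92B.
Δrequired reserves = 11% × −¥92B = −¥10.12B.
Δexcess reserves = Δreserves − Δrequired = −¥92B − (−¥10.12B) = -¥81.88 billion.

-¥81.88 billion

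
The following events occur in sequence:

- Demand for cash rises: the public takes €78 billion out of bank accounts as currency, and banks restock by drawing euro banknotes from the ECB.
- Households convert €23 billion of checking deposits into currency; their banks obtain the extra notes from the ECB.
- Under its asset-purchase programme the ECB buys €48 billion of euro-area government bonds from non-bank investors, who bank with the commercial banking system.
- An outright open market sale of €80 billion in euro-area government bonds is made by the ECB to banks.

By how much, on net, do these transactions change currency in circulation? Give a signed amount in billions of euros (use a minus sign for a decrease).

ECB balance sheet:
  Assets:      Securities −€32B
  Liabilities: Bank reserves −€133B, Currency in circulation +€101B
So the change in currency in circulation is +€101 billion.

+€101 billion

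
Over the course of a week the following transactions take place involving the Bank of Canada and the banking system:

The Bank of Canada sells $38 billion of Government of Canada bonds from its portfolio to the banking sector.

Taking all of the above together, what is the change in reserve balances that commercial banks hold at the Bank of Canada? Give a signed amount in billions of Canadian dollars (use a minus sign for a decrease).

Bank of Canada balance sheet:
  Assets:      Securities −$38B
  Liabilities: Bank reserves −$38B
Commercial banking system:
  Assets:      Reserves at CB −$38B, Securities +$38B
  Liabilities: no change
So the change in reserve balances that commercial banks hold at the Bank of Canada is -$38 billion.

-$38 billion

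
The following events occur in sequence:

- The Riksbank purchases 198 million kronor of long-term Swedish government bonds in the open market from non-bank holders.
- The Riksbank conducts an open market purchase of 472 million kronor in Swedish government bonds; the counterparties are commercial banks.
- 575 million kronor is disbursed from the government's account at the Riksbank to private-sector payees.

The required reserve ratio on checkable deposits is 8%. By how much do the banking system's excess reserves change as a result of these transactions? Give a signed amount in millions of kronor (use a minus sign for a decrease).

Asset purchase (from non-banks) 198 million kronor: reserves +198M, deposits +198M.
OMO purchase (from banks) 472 million kronor: reserves +472M, deposits 0.
Government spending 575 million kronor: reserves +575M, deposits +575M.
Totals: Δreserves = +1245M, Δdeposits = +773M.
Δrequired reserves = 8% × +773M = +61.84M.
Δexcess reserves = Δreserves − Δrequired = +1245M − (+61.84M) = +1183.16 million.

+1183.16 million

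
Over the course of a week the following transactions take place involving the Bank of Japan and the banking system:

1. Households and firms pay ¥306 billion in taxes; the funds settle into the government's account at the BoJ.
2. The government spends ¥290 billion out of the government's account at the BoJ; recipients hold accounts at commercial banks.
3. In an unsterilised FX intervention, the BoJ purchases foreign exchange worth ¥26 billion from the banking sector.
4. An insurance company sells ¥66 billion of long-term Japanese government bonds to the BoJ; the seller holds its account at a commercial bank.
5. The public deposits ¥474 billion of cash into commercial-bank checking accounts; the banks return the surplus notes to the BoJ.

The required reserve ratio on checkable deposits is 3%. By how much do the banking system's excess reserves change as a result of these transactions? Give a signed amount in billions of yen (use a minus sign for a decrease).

Government account inflow ¥306 billion: reserves −¥306B, deposits −¥306B.
Government spending ¥290 billion: reserves +¥290B, deposits +¥290B.
FX purchase ¥26 billion: reserves +¥26B, deposits 0.
Asset purchase (from non-banks) ¥66 billion: reserves +¥66B, deposits +¥66B.
Currency deposit ¥474 billion: reserves +¥474B, deposits +¥474B.
Totals: Δreserves = +¥550B, Δdeposits = +¥524B.
Δrequired reserves = 3% × +¥524B = +¥15.72B.
Δexcess reserves = Δreserves − Δrequired = +¥550B − (+¥15.72B) = +¥534.28 billion.

+¥534.28 billion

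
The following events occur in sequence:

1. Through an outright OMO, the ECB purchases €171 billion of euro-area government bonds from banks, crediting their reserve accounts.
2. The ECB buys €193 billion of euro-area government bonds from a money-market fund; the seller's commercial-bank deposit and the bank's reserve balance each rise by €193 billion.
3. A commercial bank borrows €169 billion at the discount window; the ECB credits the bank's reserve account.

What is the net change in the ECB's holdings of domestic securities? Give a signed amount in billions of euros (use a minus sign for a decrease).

OMO purchase (from banks) €171 billion: securities added to the ECB's portfolio → +€171B.
Asset purchase (from non-banks) €193 billion: securities added to the ECB's portfolio → +€193B.
Discount-window loan €169 billion: the ECB's securities portfolio is untouched → 0.
Net: 171 + 193 + 0 = +€364 billion.

+€364 billion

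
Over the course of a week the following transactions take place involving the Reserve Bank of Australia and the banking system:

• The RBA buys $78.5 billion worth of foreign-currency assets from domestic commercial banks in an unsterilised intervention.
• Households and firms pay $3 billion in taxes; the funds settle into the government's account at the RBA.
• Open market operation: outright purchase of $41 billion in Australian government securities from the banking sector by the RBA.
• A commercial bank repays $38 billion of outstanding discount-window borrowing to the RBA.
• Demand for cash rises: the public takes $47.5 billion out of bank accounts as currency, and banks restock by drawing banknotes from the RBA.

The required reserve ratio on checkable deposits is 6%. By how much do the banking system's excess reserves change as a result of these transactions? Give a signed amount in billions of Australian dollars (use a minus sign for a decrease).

FX purchase $78.5 billion: reserves +$78.5B, deposits 0.
Government account inflow $3 billion: reserves −$3B, deposits −$3B.
OMO purchase (from banks) $41 billion: reserves +$41B, deposits 0.
Discount-window repayment $38 billion: reserves −$38B, deposits 0.
Currency withdrawal $47.5 billion: reserves −$47.5B, deposits −$47.5B.
Totals: Δreserves = +$31B, Δdeposits = −$50.5B.
Δrequired reserves = 6% × −$50.5B = −$3.03B.
Δexcess reserves = Δreserves − Δrequired = +$31B − (−$3.03B) = +$34.03 billion.

+$34.03 billion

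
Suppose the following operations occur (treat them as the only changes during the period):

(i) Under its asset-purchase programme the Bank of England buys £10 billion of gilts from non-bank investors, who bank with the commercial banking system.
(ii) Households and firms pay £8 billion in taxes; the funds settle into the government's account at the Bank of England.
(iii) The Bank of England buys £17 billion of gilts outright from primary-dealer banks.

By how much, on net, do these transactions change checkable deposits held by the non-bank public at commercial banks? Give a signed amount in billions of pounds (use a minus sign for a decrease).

+£2 billion

Bank of England balance sheet:
  Assets:      Securities +£27B
  Liabilities: Bank reserves +£19B, Government deposits +£8B
Commercial banking system:
  Assets:      Reserves at CB +£19B, Securities −£17B
  Liabilities: Checkable deposits +£2B
So the change in checkable deposits held by the non-bank public at commercial banks is +£2 billion.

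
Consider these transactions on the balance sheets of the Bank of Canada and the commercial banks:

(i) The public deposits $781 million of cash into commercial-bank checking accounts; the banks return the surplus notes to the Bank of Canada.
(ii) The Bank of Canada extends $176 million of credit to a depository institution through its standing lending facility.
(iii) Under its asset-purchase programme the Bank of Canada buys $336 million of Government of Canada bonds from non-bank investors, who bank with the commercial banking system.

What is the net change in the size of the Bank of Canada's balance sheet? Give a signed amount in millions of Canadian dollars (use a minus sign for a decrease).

Currency deposit $781 million: only the composition of liabilities changes → 0.
Discount-window loan $176 million: a Bank of Canada asset is acquired → +$176M.
Asset purchase (from non-banks) $336 million: a Bank of Canada asset is acquired → +$336M.
Net: 0 + 176 + 336 = +$512 million.

+$512 million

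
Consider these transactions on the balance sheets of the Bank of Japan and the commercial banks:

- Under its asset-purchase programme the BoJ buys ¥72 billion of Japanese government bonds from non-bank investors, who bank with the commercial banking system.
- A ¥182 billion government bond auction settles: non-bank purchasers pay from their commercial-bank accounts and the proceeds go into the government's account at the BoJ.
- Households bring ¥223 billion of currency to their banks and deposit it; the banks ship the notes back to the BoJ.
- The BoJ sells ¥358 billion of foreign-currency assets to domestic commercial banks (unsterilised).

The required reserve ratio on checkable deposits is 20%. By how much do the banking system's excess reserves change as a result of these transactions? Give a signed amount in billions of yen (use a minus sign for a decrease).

Asset purchase (from non-banks) ¥72 billion: reserves +¥72B, deposits +¥72B.
Government account inflow ¥182 billion: reserves −¥182B, deposits −¥182B.
Currency deposit ¥223 billion: reserves +¥223B, deposits +¥223B.
FX sale ¥358 billion: reserves −¥358B, deposits 0.
Totals: Δreserves = −¥245B, Δdeposits = +¥113B.
Δrequired reserves = 20% × +¥113B = +¥22.6B.
Δexcess reserves = Δreserves − Δrequired = −¥245B − (+¥22.6B) = -¥267.6 billion.

-¥267.6 billion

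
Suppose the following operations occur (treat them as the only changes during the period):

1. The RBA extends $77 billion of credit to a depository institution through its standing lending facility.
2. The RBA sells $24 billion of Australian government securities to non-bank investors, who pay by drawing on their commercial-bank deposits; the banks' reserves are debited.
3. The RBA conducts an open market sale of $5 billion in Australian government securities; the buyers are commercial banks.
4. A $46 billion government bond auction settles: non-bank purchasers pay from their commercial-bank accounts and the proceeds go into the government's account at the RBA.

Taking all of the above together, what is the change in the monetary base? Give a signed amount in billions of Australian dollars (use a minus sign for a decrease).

RBA balance sheet:
  Assets:      Securities −$29B, Loans to banks +$77B
  Liabilities: Bank reserves +$2B, Government deposits +$46B
Commercial banking system:
  Assets:      Reserves at CB +$2B, Securities +$5B
  Liabilities: Checkable deposits −$70B, Borrowings from CB +$77B
Monetary base = currency + reserves: 0 + (+$2B) = +$2 billion.

+$2 billion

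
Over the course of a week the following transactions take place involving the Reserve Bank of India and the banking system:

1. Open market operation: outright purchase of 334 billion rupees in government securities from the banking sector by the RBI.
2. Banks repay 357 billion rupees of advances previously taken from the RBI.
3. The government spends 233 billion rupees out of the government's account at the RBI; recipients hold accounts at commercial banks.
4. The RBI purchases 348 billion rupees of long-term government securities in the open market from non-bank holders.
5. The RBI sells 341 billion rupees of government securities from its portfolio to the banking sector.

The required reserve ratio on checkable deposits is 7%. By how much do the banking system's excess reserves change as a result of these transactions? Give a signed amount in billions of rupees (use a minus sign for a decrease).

+176.33 billion

OMO purchase (from banks) 334 billion rupees: reserves +334B, deposits 0.
Discount-window repayment 357 billion rupees: reserves −357B, deposits 0.
Government spending 233 billion rupees: reserves +233B, deposits +233B.
Asset purchase (from non-banks) 348 billion rupees: reserves +348B, deposits +348B.
OMO sale (to banks) 341 billion rupees: reserves −341B, deposits 0.
Totals: Δreserves = +217B, Δdeposits = +581B.
Δrequired reserves = 7% × +581B = +40.67B.
Δexcess reserves = Δreserves − Δrequired = +217B − (+40.67B) = +176.33 billion.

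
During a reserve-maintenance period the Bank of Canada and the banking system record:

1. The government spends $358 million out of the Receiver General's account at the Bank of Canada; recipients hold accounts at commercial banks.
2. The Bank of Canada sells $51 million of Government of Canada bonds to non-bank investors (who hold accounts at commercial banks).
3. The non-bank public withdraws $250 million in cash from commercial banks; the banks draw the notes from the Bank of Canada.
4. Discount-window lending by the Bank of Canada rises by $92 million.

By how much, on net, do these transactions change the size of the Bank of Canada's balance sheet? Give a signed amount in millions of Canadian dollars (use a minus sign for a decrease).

+$41 million

Government spending $358 million: only the composition of liabilities changes → 0.
Asset sale (to non-banks) $51 million: a Bank of Canada asset is shed → −$51M.
Currency withdrawal $250 million: only the composition of liabilities changes → 0.
Discount-window loan $92 million: a Bank of Canada asset is acquired → +$92M.
Net: 0 − 51 + 0 + 92 = +$41 million.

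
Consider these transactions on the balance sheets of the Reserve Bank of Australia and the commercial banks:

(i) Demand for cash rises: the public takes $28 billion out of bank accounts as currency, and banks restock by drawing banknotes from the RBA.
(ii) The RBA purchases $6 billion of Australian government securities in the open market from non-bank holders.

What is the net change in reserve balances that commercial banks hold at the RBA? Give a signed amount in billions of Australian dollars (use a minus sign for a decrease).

-$22 billion

Currency withdrawal $28 billion: banks swap reserves for currency → −$28B.
Asset purchase (from non-banks) $6 billion: the RBA pays by crediting reserve accounts → +$6B.
Net: −28 + 6 = -$22 billion.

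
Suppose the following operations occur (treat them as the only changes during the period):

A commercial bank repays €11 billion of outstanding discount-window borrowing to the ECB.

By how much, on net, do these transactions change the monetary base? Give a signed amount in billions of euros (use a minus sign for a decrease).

Discount-window repayment €11 billion: ECB balance sheet contracts → −€11B.

-€11 billion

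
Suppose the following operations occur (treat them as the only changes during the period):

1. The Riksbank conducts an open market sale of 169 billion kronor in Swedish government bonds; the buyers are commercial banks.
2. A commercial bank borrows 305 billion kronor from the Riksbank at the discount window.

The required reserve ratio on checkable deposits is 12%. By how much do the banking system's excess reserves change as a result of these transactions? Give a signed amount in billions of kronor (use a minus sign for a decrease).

OMO sale (to banks) 169 billion kronor: reserves −169B, deposits 0.
Discount-window loan 305 billion kronor: reserves +305B, deposits 0.
Totals: Δreserves = +136B, Δdeposits = 0.
Δrequired reserves = 12% × 0 = 0.
Δexcess reserves = Δreserves − Δrequired = +136B − (0) = +136 billion.

+136 billion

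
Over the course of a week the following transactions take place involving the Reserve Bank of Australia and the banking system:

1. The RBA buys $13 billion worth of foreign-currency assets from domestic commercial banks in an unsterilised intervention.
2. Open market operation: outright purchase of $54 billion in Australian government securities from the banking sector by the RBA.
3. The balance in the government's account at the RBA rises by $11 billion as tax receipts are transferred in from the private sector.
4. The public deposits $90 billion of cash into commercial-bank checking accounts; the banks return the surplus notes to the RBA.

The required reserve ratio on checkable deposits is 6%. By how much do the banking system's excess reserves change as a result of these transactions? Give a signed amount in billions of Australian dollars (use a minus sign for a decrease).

FX purchase $13 billion: reserves +$13B, deposits 0.
OMO purchase (from banks) $54 billion: reserves +$54B, deposits 0.
Government account inflow $11 billion: reserves −$11B, deposits −$11B.
Currency deposit $90 billion: reserves +$90B, deposits +$90B.
Totals: Δreserves = +$146B, Δdeposits = +$79B.
Δrequired reserves = 6% × +$79B = +$4.74B.
Δexcess reserves = Δreserves − Δrequired = +$146B − (+$4.74B) = +$141.26 billion.

+$141.26 billion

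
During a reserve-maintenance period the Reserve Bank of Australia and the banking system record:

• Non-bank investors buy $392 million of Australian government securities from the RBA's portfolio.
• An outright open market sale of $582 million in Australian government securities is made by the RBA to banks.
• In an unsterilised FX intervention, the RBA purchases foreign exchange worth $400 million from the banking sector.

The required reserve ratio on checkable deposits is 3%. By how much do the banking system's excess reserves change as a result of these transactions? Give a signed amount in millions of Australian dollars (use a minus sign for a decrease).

Asset sale (to non-banks) $392 million: reserves −$392M, deposits −$392M.
OMO sale (to banks) $582 million: reserves −$582M, deposits 0.
FX purchase $400 million: reserves +$400M, deposits 0.
Totals: Δreserves = −$574M, Δdeposits = −$392M.
Δrequired reserves = 3% × −$392M = −$11.76M.
Δexcess reserves = Δreserves − Δrequired = −$574M − (−$11.76M) = -$562.24 million.

-$562.24 million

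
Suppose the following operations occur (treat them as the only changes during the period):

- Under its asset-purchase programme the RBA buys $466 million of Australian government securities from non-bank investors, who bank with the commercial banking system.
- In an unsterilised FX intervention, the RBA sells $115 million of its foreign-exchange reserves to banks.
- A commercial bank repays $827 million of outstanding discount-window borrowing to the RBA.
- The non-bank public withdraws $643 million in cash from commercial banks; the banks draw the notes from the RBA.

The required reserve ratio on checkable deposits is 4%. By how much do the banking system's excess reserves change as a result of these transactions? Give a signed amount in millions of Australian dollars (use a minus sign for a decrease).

Asset purchase (from non-banks) $466 million: reserves +$466M, deposits +$466M.
FX sale $115 million: reserves −$115M, deposits 0.
Discount-window repayment $827 million: reserves −$827M, deposits 0.
Currency withdrawal $643 million: reserves −$643M, deposits −$643M.
Totals: Δreserves = −$1119M, Δdeposits = −$177M.
Δrequired reserves = 4% × −$177M = −$7.08M.
Δexcess reserves = Δreserves − Δrequired = −$1119M − (−$7.08M) = -$1111.92 million.

-$1111.92 million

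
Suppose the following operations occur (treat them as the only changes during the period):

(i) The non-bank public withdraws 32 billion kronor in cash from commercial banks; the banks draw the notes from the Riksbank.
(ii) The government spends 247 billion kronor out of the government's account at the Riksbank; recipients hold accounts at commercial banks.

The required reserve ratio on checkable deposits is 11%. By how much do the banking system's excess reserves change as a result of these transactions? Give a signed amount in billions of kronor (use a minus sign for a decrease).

Currency withdrawal 32 billion kronor: reserves −32B, deposits −32B.
Government spending 247 billion kronor: reserves +247B, deposits +247B.
Totals: Δreserves = +215B, Δdeposits = +215B.
Δrequired reserves = 11% × +215B = +23.65B.
Δexcess reserves = Δreserves − Δrequired = +215B − (+23.65B) = +191.35 billion.

+191.35 billion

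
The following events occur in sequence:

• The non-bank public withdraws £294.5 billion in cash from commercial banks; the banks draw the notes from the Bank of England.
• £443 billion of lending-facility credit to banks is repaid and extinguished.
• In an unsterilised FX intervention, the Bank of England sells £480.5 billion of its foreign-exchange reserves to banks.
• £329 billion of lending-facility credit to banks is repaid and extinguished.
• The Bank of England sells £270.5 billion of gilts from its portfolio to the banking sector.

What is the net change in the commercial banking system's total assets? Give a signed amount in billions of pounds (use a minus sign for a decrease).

-£1066.5 billion

Currency withdrawal £294.5 billion: bank balance sheets shrink → −£294.5B.
Discount-window repayment £443 billion: bank balance sheets shrink → −£443B.
FX sale £480.5 billion: just an asset swap on bank balance sheets → 0.
Discount-window repayment £329 billion: bank balance sheets shrink → −£329B.
OMO sale (to banks) £270.5 billion: just an asset swap on bank balance sheets → 0.
Net: −294.5 − 443 + 0 − 329 + 0 = -£1066.5 billion.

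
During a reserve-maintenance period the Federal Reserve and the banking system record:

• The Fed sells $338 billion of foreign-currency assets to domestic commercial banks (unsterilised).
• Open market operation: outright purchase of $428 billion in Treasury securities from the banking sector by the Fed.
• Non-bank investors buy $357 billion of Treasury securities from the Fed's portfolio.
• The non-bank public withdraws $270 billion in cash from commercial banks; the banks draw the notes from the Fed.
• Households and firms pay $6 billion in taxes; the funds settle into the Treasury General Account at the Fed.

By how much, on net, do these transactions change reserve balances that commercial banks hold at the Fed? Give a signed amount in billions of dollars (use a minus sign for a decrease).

-$543 billion

Fed balance sheet:
  Assets:      Securities +$71B, Foreign assets −$338B
  Liabilities: Bank reserves −$543B, Currency in circulation +$270B, Government deposits +$6B
Commercial banking system:
  Assets:      Reserves at CB −$543B, Securities −$428B, Foreign assets +$338B
  Liabilities: Checkable deposits −$633B
So the change in reserve balances that commercial banks hold at the Fed is -$543 billion.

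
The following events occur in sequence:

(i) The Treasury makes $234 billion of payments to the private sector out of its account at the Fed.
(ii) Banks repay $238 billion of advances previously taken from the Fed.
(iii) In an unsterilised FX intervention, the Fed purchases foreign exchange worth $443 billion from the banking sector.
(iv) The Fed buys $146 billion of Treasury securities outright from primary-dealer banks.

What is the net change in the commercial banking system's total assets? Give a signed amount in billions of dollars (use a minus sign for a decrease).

-$4 billion

Fed balance sheet:
  Assets:      Securities +$146B, Loans to banks −$238B, Foreign assets +$443B
  Liabilities: Bank reserves +$585B, Government deposits −$234B
Commercial banking system:
  Assets:      Reserves at CB +$585B, Securities −$146B, Foreign assets −$443B
  Liabilities: Checkable deposits +$234B, Borrowings from CB −$238B
Change in total bank assets = -$4 billion.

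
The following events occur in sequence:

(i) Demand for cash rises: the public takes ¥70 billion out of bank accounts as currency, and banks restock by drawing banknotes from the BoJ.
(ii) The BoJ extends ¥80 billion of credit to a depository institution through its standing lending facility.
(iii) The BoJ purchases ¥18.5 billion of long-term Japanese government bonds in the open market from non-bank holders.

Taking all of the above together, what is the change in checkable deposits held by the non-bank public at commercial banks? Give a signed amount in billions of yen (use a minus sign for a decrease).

-¥51.5 billion

Currency withdrawal ¥70 billion: non-bank counterparties' bank balances fall → −¥70B.
Discount-window loan ¥80 billion: the counterparty is a bank, so public deposits are unchanged → 0.
Asset purchase (from non-banks) ¥18.5 billion: non-bank counterparties' bank balances rise → +¥18.5B.
Net: −70 + 0 + 18.5 = -¥51.5 billion.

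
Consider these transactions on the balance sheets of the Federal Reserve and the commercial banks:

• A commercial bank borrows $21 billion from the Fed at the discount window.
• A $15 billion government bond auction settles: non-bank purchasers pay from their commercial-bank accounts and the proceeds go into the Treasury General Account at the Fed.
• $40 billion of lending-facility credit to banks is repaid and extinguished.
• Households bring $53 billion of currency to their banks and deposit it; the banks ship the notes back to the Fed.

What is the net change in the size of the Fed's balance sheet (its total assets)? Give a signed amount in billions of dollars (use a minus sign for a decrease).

Discount-window loan $21 billion: a Fed asset is acquired → +$21B.
Government account inflow $15 billion: only the composition of liabilities changes → 0.
Discount-window repayment $40 billion: a Fed asset is shed → −$40B.
Currency deposit $53 billion: only the composition of liabilities changes → 0.
Net: 21 + 0 − 40 + 0 = -$19 billion.

-$19 billion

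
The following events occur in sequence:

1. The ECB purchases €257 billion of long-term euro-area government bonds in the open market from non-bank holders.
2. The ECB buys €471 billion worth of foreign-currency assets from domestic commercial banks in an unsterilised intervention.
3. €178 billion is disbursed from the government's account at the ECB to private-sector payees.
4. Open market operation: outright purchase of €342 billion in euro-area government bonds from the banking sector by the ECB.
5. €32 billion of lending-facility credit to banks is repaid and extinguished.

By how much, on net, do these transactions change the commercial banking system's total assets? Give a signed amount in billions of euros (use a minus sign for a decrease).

ECB balance sheet:
  Assets:      Securities +€599B, Loans to banks −€32B, Foreign assets +€471B
  Liabilities: Bank reserves +€1216B, Government deposits −€178B
Commercial banking system:
  Assets:      Reserves at CB +€1216B, Securities −€342B, Foreign assets −€471B
  Liabilities: Checkable deposits +€435B, Borrowings from CB −€32B
Change in total bank assets = +€403 billion.

+€403 billion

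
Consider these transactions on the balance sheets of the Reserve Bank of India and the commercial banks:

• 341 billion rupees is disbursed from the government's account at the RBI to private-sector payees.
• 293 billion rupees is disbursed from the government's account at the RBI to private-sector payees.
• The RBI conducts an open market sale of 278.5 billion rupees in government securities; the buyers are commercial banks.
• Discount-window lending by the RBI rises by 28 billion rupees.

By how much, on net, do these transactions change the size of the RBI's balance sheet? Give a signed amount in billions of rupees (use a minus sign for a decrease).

-250.5 billion

Government spending 341 billion rupees: only the composition of liabilities changes → 0.
Government spending 293 billion rupees: only the composition of liabilities changes → 0.
OMO sale (to banks) 278.5 billion rupees: an RBI asset is shed → −278.5B.
Discount-window loan 28 billion rupees: an RBI asset is acquired → +28B.
Net: 0 + 0 − 278.5 + 28 = -250.5 billion.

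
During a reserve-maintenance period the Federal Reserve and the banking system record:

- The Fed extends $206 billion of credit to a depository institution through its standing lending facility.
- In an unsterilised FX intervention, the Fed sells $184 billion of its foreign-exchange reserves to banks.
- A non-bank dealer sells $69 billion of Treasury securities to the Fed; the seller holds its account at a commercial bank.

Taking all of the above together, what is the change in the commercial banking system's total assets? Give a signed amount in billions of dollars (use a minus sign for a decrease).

+$275 billion

Discount-window loan $206 billion: bank balance sheets expand → +$206B.
FX sale $184 billion: just an asset swap on bank balance sheets → 0.
Asset purchase (from non-banks) $69 billion: bank balance sheets expand → +$69B.
Net: 206 + 0 + 69 = +$275 billion.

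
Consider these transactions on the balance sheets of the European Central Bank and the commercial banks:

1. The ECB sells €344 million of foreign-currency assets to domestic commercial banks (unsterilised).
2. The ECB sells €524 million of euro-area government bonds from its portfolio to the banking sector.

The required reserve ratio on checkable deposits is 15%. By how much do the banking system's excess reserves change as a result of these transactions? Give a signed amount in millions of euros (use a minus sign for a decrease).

-€868 million

FX sale €344 million: reserves −€344M, deposits 0.
OMO sale (to banks) €524 million: reserves −€524M, deposits 0.
Totals: Δreserves = −€868M, Δdeposits = 0.
Δrequired reserves = 15% × 0 = 0.
Δexcess reserves = Δreserves − Δrequired = −€868M − (0) = -€868 million.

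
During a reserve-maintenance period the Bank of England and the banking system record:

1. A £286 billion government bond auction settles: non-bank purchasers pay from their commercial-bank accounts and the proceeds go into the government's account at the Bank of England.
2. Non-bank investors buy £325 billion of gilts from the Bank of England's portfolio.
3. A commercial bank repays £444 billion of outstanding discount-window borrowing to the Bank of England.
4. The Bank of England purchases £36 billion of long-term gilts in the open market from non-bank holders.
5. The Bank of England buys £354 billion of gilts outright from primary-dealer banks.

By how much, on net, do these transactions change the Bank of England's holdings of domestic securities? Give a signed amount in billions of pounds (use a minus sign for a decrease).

Government account inflow £286 billion: the Bank of England's securities portfolio is untouched → 0.
Asset sale (to non-banks) £325 billion: securities removed from the Bank of England's portfolio → −£325B.
Discount-window repayment £444 billion: the Bank of England's securities portfolio is untouched → 0.
Asset purchase (from non-banks) £36 billion: securities added to the Bank of England's portfolio → +£36B.
OMO purchase (from banks) £354 billion: securities added to the Bank of England's portfolio → +£354B.
Net: 0 − 325 + 0 + 36 + 354 = +£65 billion.

+£65 billion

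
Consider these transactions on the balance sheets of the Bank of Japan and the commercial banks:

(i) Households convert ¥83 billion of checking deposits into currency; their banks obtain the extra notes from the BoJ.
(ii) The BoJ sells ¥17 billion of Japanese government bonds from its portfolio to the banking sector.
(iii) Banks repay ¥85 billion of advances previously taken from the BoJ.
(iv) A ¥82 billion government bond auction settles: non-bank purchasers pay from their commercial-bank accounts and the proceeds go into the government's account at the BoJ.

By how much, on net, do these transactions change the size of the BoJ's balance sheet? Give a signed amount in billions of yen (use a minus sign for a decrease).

-¥102 billion

BoJ balance sheet:
  Assets:      Securities −¥17B, Loans to banks −¥85B
  Liabilities: Bank reserves −¥267B, Currency in circulation +¥83B, Government deposits +¥82B
Change in total BoJ assets = -¥102 billion.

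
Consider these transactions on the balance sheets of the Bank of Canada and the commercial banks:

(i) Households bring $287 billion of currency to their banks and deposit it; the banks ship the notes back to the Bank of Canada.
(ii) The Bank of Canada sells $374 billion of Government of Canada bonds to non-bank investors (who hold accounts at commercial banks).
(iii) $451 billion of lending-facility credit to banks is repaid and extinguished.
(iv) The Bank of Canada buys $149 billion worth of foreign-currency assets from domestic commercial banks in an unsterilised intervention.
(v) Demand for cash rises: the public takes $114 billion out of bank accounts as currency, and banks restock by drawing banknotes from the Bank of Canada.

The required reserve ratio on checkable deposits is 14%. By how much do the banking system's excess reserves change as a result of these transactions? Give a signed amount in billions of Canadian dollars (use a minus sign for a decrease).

Currency deposit $287 billion: reserves +$287B, deposits +$287B.
Asset sale (to non-banks) $374 billion: reserves −$374B, deposits −$374B.
Discount-window repayment $451 billion: reserves −$451B, deposits 0.
FX purchase $149 billion: reserves +$149B, deposits 0.
Currency withdrawal $114 billion: reserves −$114B, deposits −$114B.
Totals: Δreserves = −$503B, Δdeposits = −$201B.
Δrequired reserves = 14% × −$201B = −$28.14B.
Δexcess reserves = Δreserves − Δrequired = −$503B − (−$28.14B) = -$474.86 billion.

-$474.86 billion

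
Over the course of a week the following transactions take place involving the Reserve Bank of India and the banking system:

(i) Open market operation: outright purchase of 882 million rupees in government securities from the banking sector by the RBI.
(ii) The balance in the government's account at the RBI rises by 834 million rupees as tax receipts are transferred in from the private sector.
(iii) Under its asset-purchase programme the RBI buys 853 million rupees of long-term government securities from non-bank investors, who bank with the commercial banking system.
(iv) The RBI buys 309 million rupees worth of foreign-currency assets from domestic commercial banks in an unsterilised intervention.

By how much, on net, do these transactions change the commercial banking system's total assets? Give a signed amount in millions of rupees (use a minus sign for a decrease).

OMO purchase (from banks) 882 million rupees: just an asset swap on bank balance sheets → 0.
Government account inflow 834 million rupees: bank balance sheets shrink → −834M.
Asset purchase (from non-banks) 853 million rupees: bank balance sheets expand → +853M.
FX purchase 309 million rupees: just an asset swap on bank balance sheets → 0.
Net: 0 − 834 + 853 + 0 = +19 million.

+19 million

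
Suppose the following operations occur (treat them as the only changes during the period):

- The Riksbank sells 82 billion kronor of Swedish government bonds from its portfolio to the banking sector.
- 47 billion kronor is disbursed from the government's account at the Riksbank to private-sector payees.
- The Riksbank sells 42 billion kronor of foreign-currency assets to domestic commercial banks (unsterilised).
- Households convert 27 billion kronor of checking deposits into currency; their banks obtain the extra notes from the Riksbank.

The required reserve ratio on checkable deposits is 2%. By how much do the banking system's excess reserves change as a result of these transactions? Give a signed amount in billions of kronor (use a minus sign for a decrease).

-104.4 billion

OMO sale (to banks) 82 billion kronor: reserves −82B, deposits 0.
Government spending 47 billion kronor: reserves +47B, deposits +47B.
FX sale 42 billion kronor: reserves −42B, deposits 0.
Currency withdrawal 27 billion kronor: reserves −27B, deposits −27B.
Totals: Δreserves = −104B, Δdeposits = +20B.
Δrequired reserves = 2% × +20B = +0.4B.
Δexcess reserves = Δreserves − Δrequired = −104B − (+0.4B) = -104.4 billion.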